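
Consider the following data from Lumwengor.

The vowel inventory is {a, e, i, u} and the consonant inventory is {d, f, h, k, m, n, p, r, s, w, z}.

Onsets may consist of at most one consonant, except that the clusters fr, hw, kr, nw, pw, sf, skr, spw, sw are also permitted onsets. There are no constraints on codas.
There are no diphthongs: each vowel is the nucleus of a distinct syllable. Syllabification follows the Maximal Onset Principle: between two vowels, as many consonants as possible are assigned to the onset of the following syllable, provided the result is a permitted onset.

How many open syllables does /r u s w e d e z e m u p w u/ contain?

Vowels present: u, e, e, e, u, u; each is a nucleus, giving 6 syllables.
Between /u/ (V1) and /e/ (V2): /sw/ — entire cluster is a permitted onset → onset /sw/, coda ∅.
Between /e/ (V2) and /e/ (V3): just /d/ — single C goes to the following onset.
Between /e/ (V3) and /e/ (V4): just /z/ — single C goes to the following onset.
Between /e/ (V4) and /u/ (V5): /m/ is a single consonant, so it becomes the next onset.
Between /u/ (V5) and /u/ (V6): /pw/ is a licit onset in full, so it all attaches to the next syllable.
So the parse is ru.swe.de.ze.mu.pwu.
Classifying each syllable: /ru/ (open), /swe/ (open), /de/ (open), /ze/ (open), /mu/ (open), /pwu/ (open).
Open syllables: 6.

6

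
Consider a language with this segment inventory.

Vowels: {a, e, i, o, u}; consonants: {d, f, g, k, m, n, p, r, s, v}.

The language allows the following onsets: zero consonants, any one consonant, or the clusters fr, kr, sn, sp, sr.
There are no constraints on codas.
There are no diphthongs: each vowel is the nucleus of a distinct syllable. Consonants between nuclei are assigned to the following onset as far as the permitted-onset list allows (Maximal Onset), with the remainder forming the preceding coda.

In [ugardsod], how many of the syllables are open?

Vowels present: u, a, o; each is a nucleus, giving 3 syllables.
/u…a/ gap (V1→V2): /g/ is a single consonant, so it becomes the next onset.
/a…o/ gap (V2→V3): /rds/ — longest licit onset from the right is /s/, leaving /rd/ as coda.
Putting it together: u.gard.sod.
Classifying each syllable: /u/ (open), /gard/ (closed), /sod/ (closed).
Open syllables: 1.

1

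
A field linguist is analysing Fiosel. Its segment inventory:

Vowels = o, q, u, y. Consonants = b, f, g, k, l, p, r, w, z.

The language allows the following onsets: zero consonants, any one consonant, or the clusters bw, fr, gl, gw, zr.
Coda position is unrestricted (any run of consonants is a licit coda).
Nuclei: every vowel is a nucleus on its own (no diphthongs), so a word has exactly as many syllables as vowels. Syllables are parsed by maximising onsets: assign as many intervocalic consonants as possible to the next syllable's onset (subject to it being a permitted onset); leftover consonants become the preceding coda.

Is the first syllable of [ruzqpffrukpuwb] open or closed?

Nuclei (vowels): u, q, u, u → 4 syllables.
σ1/σ2 boundary: just /z/ — single C goes to the following onset.
σ2/σ3 boundary: /pffr/ splits as /pf/ + /fr/ (/fr/ is the longest suffix that is a licit onset).
σ3/σ4 boundary: cluster /kp/ — the longest permitted-onset suffix is /p/; onset = /p/, preceding coda = /k/.
Putting it together: ru.zqpf.fruk.puwb.
Syllable 1 is /ru/; it ends in its nucleus with no coda, so it is open.

open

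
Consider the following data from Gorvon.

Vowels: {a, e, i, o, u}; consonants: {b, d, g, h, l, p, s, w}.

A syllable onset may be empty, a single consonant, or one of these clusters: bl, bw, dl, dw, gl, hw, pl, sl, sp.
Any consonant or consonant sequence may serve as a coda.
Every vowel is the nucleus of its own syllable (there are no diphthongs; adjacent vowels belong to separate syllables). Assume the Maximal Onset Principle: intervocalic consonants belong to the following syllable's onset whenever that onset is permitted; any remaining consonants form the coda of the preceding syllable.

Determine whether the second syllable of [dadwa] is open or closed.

open

Vowels present: a, a; each is a nucleus, giving 2 syllables.
σ1/σ2 boundary: cluster /dw/ — /dw/ is itself a permitted onset, so the whole cluster goes right; preceding coda = ∅.
So the parse is da.dwa.
Syllable 2 is /dwa/; it ends in its nucleus with no coda, so it is open.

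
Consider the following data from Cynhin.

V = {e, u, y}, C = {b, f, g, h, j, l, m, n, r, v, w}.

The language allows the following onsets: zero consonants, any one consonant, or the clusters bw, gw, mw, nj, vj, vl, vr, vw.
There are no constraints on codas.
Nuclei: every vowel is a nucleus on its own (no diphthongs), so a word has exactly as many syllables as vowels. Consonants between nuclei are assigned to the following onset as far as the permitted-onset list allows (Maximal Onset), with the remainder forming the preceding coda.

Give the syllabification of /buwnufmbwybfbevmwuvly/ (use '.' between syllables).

buw.nufm.bwybf.bev.mwu.vly

The vowels are u, u, y, e, u, y — 6 nuclei, so 6 syllables.
σ1/σ2 boundary: /wn/ splits as /w/ + /n/ (/n/ is the longest suffix that is a licit onset).
σ2/σ3 boundary: cluster /fmbw/ — the longest permitted-onset suffix is /bw/; onset = /bw/, preceding coda = /fm/.
σ3/σ4 boundary: /bfb/; trying suffixes from longest down, /b/ is the first permitted one, so coda /bf/ | onset /b/.
σ4/σ5 boundary: /vmw/ — longest licit onset from the right is /mw/, leaving /v/ as coda.
σ5/σ6 boundary: /vl/ — entire cluster is a permitted onset → onset /vl/, coda ∅.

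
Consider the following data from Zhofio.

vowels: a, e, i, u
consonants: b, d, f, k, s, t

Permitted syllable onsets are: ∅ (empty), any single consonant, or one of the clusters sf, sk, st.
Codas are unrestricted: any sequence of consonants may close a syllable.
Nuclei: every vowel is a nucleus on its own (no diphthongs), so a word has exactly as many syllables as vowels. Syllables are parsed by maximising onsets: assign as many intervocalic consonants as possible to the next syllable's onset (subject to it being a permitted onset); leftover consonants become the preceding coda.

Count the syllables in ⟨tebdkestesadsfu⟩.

5

The vowels are e, e, e, a, u — 5 nuclei, so 5 syllables.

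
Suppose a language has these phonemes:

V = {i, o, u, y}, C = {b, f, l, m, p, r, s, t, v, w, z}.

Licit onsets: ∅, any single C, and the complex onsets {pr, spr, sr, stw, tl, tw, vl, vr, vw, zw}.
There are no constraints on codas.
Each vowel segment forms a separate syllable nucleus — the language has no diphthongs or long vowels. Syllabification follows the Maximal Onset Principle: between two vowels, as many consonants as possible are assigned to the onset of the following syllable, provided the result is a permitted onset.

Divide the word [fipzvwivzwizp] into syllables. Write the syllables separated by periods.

fipz.vwiv.zwizp

Nuclei (vowels): i, i, i → 3 syllables.
σ1/σ2 boundary: /pzvw/; trying suffixes from longest down, /vw/ is the first permitted one, so coda /pz/ | onset /vw/.
σ2/σ3 boundary: /vzw/ — longest licit onset from the right is /zw/, leaving /v/ as coda.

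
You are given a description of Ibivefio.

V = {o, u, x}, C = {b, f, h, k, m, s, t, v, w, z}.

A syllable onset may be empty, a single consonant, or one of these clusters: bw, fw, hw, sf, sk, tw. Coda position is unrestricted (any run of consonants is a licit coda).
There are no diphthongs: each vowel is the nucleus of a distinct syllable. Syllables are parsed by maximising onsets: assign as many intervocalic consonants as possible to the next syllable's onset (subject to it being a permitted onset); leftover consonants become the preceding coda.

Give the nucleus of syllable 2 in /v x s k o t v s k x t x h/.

o

Vowels present: x, o, x, x; each is a nucleus, giving 4 syllables.
The second nucleus (vowel 2 from the left) is /o/.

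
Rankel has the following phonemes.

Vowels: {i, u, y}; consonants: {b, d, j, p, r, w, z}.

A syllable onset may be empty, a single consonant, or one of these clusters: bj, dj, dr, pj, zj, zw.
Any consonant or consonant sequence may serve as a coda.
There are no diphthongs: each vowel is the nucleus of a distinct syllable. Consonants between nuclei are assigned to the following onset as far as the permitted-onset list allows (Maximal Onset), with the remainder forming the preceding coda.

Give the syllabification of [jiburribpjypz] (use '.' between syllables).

Vowels present: i, u, i, y; each is a nucleus, giving 4 syllables.
V1 /i/ – V2 /u/: /b/ is a single consonant, so it becomes the next onset.
V2 /u/ – V3 /i/: /rr/ splits as /r/ + /r/ (/r/ is the longest suffix that is a licit onset).
V3 /i/ – V4 /y/: /bpj/ — longest licit onset from the right is /pj/, leaving /b/ as coda.

ji.bur.rib.pjypz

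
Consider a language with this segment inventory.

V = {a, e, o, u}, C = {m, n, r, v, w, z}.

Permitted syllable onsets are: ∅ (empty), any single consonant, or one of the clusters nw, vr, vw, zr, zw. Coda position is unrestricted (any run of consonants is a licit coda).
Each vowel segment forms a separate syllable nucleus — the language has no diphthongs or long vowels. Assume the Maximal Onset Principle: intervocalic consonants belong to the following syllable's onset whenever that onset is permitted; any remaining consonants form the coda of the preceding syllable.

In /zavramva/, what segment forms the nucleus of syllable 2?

Vowels present: a, a, a; each is a nucleus, giving 3 syllables.
The second nucleus (vowel 2 from the left) is /a/.

a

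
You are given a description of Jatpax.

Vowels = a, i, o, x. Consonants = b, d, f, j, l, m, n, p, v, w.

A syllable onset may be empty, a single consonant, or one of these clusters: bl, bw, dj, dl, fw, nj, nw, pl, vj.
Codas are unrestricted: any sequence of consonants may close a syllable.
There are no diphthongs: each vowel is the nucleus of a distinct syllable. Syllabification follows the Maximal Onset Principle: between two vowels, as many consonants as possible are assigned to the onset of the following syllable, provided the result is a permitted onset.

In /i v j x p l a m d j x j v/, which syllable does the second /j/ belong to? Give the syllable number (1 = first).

4

The vowels are i, x, a, x — 4 nuclei, so 4 syllables.
/i…x/ gap (V1→V2): /vj/ — entire cluster is a permitted onset → onset /vj/, coda ∅.
/x…a/ gap (V2→V3): cluster /pl/ — /pl/ is itself a permitted onset, so the whole cluster goes right; preceding coda = ∅.
/a…x/ gap (V3→V4): cluster /mdj/ — the longest permitted-onset suffix is /dj/; onset = /dj/, preceding coda = /m/.
So the parse is i.vjx.plam.djxjv.
The second /j/ is in the onset of syllable 4 (/djxjv/).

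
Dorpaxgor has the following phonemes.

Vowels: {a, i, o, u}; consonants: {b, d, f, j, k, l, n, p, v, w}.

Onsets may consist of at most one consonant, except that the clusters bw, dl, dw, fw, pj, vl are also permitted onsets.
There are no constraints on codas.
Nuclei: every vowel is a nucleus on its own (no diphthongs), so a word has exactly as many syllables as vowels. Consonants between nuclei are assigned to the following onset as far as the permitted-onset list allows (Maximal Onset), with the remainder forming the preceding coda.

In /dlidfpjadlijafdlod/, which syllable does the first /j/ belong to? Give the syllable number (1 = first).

The vowels are i, a, i, a, o — 5 nuclei, so 5 syllables.
V1 /i/ – V2 /a/: /dfpj/ — longest licit onset from the right is /pj/, leaving /df/ as coda.
V2 /a/ – V3 /i/: /dl/ is a licit onset in full, so it all attaches to the next syllable.
V3 /i/ – V4 /a/: just /j/ — single C goes to the following onset.
V4 /a/ – V5 /o/: /fdl/; trying suffixes from longest down, /dl/ is the first permitted one, so coda /f/ | onset /dl/.
Putting it together: dlidf.pja.dli.jaf.dlod.
The first /j/ is in the onset of syllable 2 (/pja/).

2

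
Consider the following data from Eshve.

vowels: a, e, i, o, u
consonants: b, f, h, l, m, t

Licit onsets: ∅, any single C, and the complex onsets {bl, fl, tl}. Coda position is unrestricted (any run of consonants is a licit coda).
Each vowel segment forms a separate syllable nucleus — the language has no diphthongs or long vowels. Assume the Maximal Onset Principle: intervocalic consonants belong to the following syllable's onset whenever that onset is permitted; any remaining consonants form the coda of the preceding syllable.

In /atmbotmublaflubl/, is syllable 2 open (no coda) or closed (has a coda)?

Vowels present: a, o, u, a, u; each is a nucleus, giving 5 syllables.
σ1/σ2 boundary: cluster /tmb/ — the longest permitted-onset suffix is /b/; onset = /b/, preceding coda = /tm/.
σ2/σ3 boundary: /tm/ splits as /t/ + /m/ (/m/ is the longest suffix that is a licit onset).
σ3/σ4 boundary: /bl/ — entire cluster is a permitted onset → onset /bl/, coda ∅.
σ4/σ5 boundary: /fl/ is a licit onset in full, so it all attaches to the next syllable.
So the parse is atm.bot.mu.bla.flubl.
Syllable 2 is /bot/ with coda /t/, so it is closed.

closed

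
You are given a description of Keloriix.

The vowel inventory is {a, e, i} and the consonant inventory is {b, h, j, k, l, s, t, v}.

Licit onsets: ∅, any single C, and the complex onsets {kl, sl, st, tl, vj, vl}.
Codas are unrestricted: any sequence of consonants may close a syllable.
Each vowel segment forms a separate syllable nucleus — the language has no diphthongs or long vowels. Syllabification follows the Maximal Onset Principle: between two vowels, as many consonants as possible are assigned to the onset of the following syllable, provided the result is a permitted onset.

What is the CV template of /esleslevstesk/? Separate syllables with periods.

Vowels present: e, e, e, e; each is a nucleus, giving 4 syllables.
Between /e/ (V1) and /e/ (V2): /sl/ — entire cluster is a permitted onset → onset /sl/, coda ∅.
Between /e/ (V2) and /e/ (V3): /sl/ is a licit onset in full, so it all attaches to the next syllable.
Between /e/ (V3) and /e/ (V4): /vst/ splits as /v/ + /st/ (/st/ is the longest suffix that is a licit onset).
Syllabification: e.sle.slev.stesk.
Mapping each syllable to C/V: /e/ → V, /sle/ → CCV, /slev/ → CCVC, /stesk/ → CCVCC.

V.CCV.CCVC.CCVCC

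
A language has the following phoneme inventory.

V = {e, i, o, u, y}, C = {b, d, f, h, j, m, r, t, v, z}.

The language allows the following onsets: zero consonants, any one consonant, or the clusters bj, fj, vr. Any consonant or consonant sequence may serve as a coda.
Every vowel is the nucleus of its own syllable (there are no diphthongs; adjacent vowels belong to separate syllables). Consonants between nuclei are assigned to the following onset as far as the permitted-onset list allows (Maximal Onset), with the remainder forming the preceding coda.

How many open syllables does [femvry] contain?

Nuclei (vowels): e, y → 2 syllables.
Between /e/ (V1) and /y/ (V2): cluster /mvr/ — the longest permitted-onset suffix is /vr/; onset = /vr/, preceding coda = /m/.
Syllabification: fem.vry.
Classifying each syllable: /fem/ (closed), /vry/ (open).
Open syllables: 1.

1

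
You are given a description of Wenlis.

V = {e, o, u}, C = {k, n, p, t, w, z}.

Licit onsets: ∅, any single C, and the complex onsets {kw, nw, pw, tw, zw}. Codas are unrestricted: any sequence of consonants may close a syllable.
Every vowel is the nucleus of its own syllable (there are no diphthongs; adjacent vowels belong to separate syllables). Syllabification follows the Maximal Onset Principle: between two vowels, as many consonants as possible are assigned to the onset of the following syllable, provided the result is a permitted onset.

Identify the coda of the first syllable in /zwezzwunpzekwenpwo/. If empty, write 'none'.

Vowels present: e, u, e, e, o; each is a nucleus, giving 5 syllables.
σ1/σ2 boundary: /zzw/; trying suffixes from longest down, /zw/ is the first permitted one, so coda /z/ | onset /zw/.
σ2/σ3 boundary: /npz/ splits as /np/ + /z/ (/z/ is the longest suffix that is a licit onset).
σ3/σ4 boundary: /kw/ is a licit onset in full, so it all attaches to the next syllable.
σ4/σ5 boundary: /npw/; trying suffixes from longest down, /pw/ is the first permitted one, so coda /n/ | onset /pw/.
Result: zwez.zwunp.ze.kwen.pwo.
Syllable 1 is /zwez/: onset /zw/, nucleus /e/, coda /z/.

z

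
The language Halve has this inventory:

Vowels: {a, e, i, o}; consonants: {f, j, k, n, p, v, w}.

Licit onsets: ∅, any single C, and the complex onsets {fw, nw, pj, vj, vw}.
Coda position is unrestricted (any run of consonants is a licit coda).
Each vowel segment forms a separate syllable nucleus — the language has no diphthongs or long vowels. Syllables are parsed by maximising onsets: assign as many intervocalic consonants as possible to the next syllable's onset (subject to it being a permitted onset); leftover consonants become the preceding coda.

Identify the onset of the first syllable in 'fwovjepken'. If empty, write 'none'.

The vowels are o, e, e — 3 nuclei, so 3 syllables.
σ1/σ2 boundary: /vj/ — entire cluster is a permitted onset → onset /vj/, coda ∅.
σ2/σ3 boundary: /pk/ splits as /p/ + /k/ (/k/ is the longest suffix that is a licit onset).
Syllabification: fwo.vjep.ken.
Syllable 1 is /fwo/: onset /fw/, nucleus /o/, coda ∅.

fw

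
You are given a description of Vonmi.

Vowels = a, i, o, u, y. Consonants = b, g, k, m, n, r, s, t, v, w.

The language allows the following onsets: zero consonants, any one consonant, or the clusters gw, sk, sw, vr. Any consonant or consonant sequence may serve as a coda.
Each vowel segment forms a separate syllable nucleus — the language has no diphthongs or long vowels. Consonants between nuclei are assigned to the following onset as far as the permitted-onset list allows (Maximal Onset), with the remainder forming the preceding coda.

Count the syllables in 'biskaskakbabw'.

4

Vowels present: i, a, a, a; each is a nucleus, giving 4 syllables.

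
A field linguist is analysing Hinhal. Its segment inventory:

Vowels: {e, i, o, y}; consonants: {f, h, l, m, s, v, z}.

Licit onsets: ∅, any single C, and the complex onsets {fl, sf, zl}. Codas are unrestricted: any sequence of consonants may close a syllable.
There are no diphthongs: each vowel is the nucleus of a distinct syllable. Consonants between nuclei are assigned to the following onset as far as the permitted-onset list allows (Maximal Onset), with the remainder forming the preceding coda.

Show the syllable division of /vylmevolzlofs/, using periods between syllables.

Nuclei (vowels): y, e, o, o → 4 syllables.
V1 /y/ – V2 /e/: /lm/; trying suffixes from longest down, /m/ is the first permitted one, so coda /l/ | onset /m/.
V2 /e/ – V3 /o/: just /v/ — single C goes to the following onset.
V3 /o/ – V4 /o/: cluster /lzl/ — the longest permitted-onset suffix is /zl/; onset = /zl/, preceding coda = /l/.

vyl.me.vol.zlofs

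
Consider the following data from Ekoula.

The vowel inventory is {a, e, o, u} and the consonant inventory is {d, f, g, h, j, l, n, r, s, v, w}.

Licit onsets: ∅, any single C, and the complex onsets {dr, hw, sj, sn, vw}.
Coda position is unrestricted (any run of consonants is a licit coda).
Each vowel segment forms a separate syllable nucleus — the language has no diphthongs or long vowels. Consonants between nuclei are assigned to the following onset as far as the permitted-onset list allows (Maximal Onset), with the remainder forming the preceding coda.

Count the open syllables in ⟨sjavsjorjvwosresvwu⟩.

1

Nuclei (vowels): a, o, o, e, u → 5 syllables.
V1 /a/ – V2 /o/: cluster /vsj/ — the longest permitted-onset suffix is /sj/; onset = /sj/, preceding coda = /v/.
V2 /o/ – V3 /o/: /rjvw/; trying suffixes from longest down, /vw/ is the first permitted one, so coda /rj/ | onset /vw/.
V3 /o/ – V4 /e/: /sr/; trying suffixes from longest down, /r/ is the first permitted one, so coda /s/ | onset /r/.
V4 /e/ – V5 /u/: /svw/ — longest licit onset from the right is /vw/, leaving /s/ as coda.
So the parse is sjav.sjorj.vwos.res.vwu.
Classifying each syllable: /sjav/ (closed), /sjorj/ (closed), /vwos/ (closed), /res/ (closed), /vwu/ (open).
Open syllables: 1.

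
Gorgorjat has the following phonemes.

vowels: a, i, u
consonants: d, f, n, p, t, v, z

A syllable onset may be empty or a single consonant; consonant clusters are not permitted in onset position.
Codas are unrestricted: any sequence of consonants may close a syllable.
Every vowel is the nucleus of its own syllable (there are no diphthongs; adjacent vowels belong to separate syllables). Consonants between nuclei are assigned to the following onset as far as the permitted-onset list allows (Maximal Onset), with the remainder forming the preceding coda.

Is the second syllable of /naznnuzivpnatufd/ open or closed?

Nuclei (vowels): a, u, i, a, u → 5 syllables.
Between /a/ (V1) and /u/ (V2): /znn/; trying suffixes from longest down, /n/ is the first permitted one, so coda /zn/ | onset /n/.
Between /u/ (V2) and /i/ (V3): /z/ is a single consonant, so it becomes the next onset.
Between /i/ (V3) and /a/ (V4): /vpn/; trying suffixes from longest down, /n/ is the first permitted one, so coda /vp/ | onset /n/.
Between /a/ (V4) and /u/ (V5): just /t/ — single C goes to the following onset.
Result: nazn.nu.zivp.na.tufd.
Syllable 2 is /nu/; it ends in its nucleus with no coda, so it is open.

open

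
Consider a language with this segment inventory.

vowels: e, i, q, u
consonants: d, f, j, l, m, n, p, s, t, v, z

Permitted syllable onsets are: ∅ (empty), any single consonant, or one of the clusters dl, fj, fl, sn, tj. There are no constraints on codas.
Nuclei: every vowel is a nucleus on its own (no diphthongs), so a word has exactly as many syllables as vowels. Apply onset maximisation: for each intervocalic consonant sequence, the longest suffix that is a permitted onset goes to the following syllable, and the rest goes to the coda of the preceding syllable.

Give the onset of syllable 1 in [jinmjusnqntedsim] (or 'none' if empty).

Nuclei (vowels): i, u, q, e, i → 5 syllables.
Between /i/ (V1) and /u/ (V2): /nmj/ — longest licit onset from the right is /j/, leaving /nm/ as coda.
Between /u/ (V2) and /q/ (V3): /sn/ — entire cluster is a permitted onset → onset /sn/, coda ∅.
Between /q/ (V3) and /e/ (V4): /nt/ — longest licit onset from the right is /t/, leaving /n/ as coda.
Between /e/ (V4) and /i/ (V5): /ds/ — longest licit onset from the right is /s/, leaving /d/ as coda.
Syllabification: jinm.ju.snqn.ted.sim.
Syllable 1 is /jinm/: onset /j/, nucleus /i/, coda /nm/.

j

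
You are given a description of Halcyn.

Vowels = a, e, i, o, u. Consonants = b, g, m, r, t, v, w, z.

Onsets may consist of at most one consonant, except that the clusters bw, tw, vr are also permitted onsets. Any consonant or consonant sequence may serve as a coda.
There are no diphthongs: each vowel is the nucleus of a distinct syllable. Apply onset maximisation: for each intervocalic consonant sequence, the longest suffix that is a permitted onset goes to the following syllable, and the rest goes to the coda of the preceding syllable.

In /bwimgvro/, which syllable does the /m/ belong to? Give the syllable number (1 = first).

1

The vowels are i, o — 2 nuclei, so 2 syllables.
V1 /i/ – V2 /o/: /mgvr/; trying suffixes from longest down, /vr/ is the first permitted one, so coda /mg/ | onset /vr/.
Result: bwimg.vro.
The /m/ is in the coda of syllable 1 (/bwimg/).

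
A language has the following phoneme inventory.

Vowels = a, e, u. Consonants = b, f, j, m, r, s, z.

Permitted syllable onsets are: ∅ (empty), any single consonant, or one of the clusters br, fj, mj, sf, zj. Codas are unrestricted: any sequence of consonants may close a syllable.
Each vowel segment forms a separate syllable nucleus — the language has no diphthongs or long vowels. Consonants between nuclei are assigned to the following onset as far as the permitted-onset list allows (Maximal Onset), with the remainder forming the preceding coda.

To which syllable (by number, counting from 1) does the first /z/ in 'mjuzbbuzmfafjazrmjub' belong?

Vowels present: u, u, a, a, u; each is a nucleus, giving 5 syllables.
Between /u/ (V1) and /u/ (V2): /zbb/ splits as /zb/ + /b/ (/b/ is the longest suffix that is a licit onset).
Between /u/ (V2) and /a/ (V3): /zmf/ splits as /zm/ + /f/ (/f/ is the longest suffix that is a licit onset).
Between /a/ (V3) and /a/ (V4): /fj/ — entire cluster is a permitted onset → onset /fj/, coda ∅.
Between /a/ (V4) and /u/ (V5): /zrmj/; trying suffixes from longest down, /mj/ is the first permitted one, so coda /zr/ | onset /mj/.
Syllabification: mjuzb.buzm.fa.fjazr.mjub.
The first /z/ is in the coda of syllable 1 (/mjuzb/).

1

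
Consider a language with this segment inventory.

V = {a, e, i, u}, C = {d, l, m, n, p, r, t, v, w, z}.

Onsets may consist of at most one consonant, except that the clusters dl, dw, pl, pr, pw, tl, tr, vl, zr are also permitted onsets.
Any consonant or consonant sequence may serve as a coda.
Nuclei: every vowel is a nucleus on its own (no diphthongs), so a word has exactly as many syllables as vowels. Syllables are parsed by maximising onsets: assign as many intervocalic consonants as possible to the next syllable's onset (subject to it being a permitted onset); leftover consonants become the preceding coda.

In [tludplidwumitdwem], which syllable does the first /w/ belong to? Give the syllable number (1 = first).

Nuclei (vowels): u, i, u, i, e → 5 syllables.
σ1/σ2 boundary: /dpl/ — longest licit onset from the right is /pl/, leaving /d/ as coda.
σ2/σ3 boundary: /dw/ — entire cluster is a permitted onset → onset /dw/, coda ∅.
σ3/σ4 boundary: /m/ is a single consonant, so it becomes the next onset.
σ4/σ5 boundary: /tdw/ splits as /t/ + /dw/ (/dw/ is the longest suffix that is a licit onset).
Result: tlud.pli.dwu.mit.dwem.
The first /w/ is in the onset of syllable 3 (/dwu/).

3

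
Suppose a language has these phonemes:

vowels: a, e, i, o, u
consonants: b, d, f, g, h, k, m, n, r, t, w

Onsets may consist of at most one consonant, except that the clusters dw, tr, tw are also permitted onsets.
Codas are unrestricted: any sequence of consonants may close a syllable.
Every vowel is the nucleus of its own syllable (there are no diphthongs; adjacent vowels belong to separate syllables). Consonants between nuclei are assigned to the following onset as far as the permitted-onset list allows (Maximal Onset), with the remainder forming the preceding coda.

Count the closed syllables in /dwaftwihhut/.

Vowels present: a, i, u; each is a nucleus, giving 3 syllables.
/a…i/ gap (V1→V2): /ftw/ — longest licit onset from the right is /tw/, leaving /f/ as coda.
/i…u/ gap (V2→V3): /hh/ — longest licit onset from the right is /h/, leaving /h/ as coda.
So the parse is dwaf.twih.hut.
Classifying each syllable: /dwaf/ (closed), /twih/ (closed), /hut/ (closed).
Closed syllables: 3.

3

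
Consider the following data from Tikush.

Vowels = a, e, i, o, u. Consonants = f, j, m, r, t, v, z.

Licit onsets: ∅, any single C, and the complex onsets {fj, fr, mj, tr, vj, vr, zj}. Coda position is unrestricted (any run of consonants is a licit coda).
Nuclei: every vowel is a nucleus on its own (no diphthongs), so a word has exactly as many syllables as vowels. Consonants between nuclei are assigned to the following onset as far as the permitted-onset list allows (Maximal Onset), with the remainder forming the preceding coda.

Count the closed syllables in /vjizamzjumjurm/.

2

The vowels are i, a, u, u — 4 nuclei, so 4 syllables.
Between /i/ (V1) and /a/ (V2): /z/ is a single consonant, so it becomes the next onset.
Between /a/ (V2) and /u/ (V3): /mzj/ splits as /m/ + /zj/ (/zj/ is the longest suffix that is a licit onset).
Between /u/ (V3) and /u/ (V4): cluster /mj/ — /mj/ is itself a permitted onset, so the whole cluster goes right; preceding coda = ∅.
Result: vji.zam.zju.mjurm.
Classifying each syllable: /vji/ (open), /zam/ (closed), /zju/ (open), /mjurm/ (closed).
Closed syllables: 2.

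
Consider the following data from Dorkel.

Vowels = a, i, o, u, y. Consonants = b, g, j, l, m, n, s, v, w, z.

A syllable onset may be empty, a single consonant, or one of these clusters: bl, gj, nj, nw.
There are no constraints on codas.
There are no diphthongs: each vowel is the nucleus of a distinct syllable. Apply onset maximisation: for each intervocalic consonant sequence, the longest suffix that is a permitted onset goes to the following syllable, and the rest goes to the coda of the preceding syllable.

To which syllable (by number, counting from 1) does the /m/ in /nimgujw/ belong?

Nuclei (vowels): i, u → 2 syllables.
σ1/σ2 boundary: /mg/ — longest licit onset from the right is /g/, leaving /m/ as coda.
Putting it together: nim.gujw.
The /m/ is in the coda of syllable 1 (/nim/).

1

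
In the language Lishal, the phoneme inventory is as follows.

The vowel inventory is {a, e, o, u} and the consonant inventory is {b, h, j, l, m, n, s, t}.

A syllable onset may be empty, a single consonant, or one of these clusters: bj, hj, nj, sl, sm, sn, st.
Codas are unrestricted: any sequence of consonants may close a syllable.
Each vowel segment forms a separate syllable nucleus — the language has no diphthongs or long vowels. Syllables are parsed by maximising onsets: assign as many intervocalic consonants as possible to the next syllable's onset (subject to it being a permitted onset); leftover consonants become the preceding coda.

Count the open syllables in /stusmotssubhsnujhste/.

2

The vowels are u, o, u, u, e — 5 nuclei, so 5 syllables.
Between /u/ (V1) and /o/ (V2): /sm/ — entire cluster is a permitted onset → onset /sm/, coda ∅.
Between /o/ (V2) and /u/ (V3): /tss/ splits as /ts/ + /s/ (/s/ is the longest suffix that is a licit onset).
Between /u/ (V3) and /u/ (V4): cluster /bhsn/ — the longest permitted-onset suffix is /sn/; onset = /sn/, preceding coda = /bh/.
Between /u/ (V4) and /e/ (V5): /jhst/ splits as /jh/ + /st/ (/st/ is the longest suffix that is a licit onset).
Syllabification: stu.smots.subh.snujh.ste.
Classifying each syllable: /stu/ (open), /smots/ (closed), /subh/ (closed), /snujh/ (closed), /ste/ (open).
Open syllables: 2.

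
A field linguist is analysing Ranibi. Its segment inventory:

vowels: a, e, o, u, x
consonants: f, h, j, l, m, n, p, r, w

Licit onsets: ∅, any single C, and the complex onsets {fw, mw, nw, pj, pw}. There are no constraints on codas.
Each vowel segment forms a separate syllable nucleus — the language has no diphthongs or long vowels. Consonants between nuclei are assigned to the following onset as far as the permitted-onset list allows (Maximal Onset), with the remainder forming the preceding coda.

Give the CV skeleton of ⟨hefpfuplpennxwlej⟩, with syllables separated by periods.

Nuclei (vowels): e, u, e, x, e → 5 syllables.
/e…u/ gap (V1→V2): /fpf/ splits as /fp/ + /f/ (/f/ is the longest suffix that is a licit onset).
/u…e/ gap (V2→V3): /plp/; trying suffixes from longest down, /p/ is the first permitted one, so coda /pl/ | onset /p/.
/e…x/ gap (V3→V4): /nn/; trying suffixes from longest down, /n/ is the first permitted one, so coda /n/ | onset /n/.
/x…e/ gap (V4→V5): /wl/ — longest licit onset from the right is /l/, leaving /w/ as coda.
Putting it together: hefp.fupl.pen.nxw.lej.
Mapping each syllable to C/V: /hefp/ → CVCC, /fupl/ → CVCC, /pen/ → CVC, /nxw/ → CVC, /lej/ → CVC.

CVCC.CVCC.CVC.CVC.CVC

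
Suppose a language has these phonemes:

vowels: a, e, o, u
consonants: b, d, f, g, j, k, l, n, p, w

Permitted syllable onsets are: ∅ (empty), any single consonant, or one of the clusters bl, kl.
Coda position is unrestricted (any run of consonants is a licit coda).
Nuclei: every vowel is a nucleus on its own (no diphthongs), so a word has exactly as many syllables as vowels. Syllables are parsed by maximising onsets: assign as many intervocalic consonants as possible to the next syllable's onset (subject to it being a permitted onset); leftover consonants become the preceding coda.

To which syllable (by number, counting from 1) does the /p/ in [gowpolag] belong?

Nuclei (vowels): o, o, a → 3 syllables.
σ1/σ2 boundary: /wp/; trying suffixes from longest down, /p/ is the first permitted one, so coda /w/ | onset /p/.
σ2/σ3 boundary: /l/ → onset of the next syllable (single consonants are always licit onsets).
Syllabification: gow.po.lag.
The /p/ is in the onset of syllable 2 (/po/).

2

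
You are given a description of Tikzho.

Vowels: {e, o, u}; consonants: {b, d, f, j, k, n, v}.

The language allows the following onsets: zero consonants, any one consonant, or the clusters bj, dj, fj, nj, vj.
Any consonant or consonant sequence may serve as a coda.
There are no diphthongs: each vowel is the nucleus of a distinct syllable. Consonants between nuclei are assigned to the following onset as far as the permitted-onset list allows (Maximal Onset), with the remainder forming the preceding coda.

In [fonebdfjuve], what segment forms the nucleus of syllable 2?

e

Vowels present: o, e, u, e; each is a nucleus, giving 4 syllables.
The second nucleus (vowel 2 from the left) is /e/.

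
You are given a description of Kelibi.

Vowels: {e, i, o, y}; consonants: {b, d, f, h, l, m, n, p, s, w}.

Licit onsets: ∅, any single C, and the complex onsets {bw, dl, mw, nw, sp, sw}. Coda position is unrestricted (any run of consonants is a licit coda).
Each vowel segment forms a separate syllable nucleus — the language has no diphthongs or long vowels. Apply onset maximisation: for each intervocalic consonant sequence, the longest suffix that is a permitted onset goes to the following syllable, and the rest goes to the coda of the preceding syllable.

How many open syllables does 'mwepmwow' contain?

The vowels are e, o — 2 nuclei, so 2 syllables.
V1 /e/ – V2 /o/: /pmw/ — longest licit onset from the right is /mw/, leaving /p/ as coda.
Syllabification: mwep.mwow.
Classifying each syllable: /mwep/ (closed), /mwow/ (closed).
Open syllables: 0.

0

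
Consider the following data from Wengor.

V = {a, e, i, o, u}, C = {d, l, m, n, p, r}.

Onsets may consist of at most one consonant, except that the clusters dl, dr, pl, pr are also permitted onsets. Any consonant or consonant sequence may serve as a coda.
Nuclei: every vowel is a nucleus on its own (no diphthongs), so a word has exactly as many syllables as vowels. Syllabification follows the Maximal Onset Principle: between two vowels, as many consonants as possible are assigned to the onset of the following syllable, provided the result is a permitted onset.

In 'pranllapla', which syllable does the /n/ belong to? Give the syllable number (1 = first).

Vowels present: a, a, a; each is a nucleus, giving 3 syllables.
V1 /a/ – V2 /a/: cluster /nll/ — the longest permitted-onset suffix is /l/; onset = /l/, preceding coda = /nl/.
V2 /a/ – V3 /a/: cluster /pl/ — /pl/ is itself a permitted onset, so the whole cluster goes right; preceding coda = ∅.
Putting it together: pranl.la.pla.
The /n/ is in the coda of syllable 1 (/pranl/).

1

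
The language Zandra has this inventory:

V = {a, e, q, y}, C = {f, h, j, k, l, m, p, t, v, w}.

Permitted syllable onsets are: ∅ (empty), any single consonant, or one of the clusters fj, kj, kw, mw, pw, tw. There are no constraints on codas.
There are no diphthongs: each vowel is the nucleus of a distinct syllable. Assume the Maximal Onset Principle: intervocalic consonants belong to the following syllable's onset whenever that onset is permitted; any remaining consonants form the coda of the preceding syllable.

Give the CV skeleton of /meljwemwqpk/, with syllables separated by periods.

CVCC.CV.CCVCC

Nuclei (vowels): e, e, q → 3 syllables.
σ1/σ2 boundary: /ljw/; trying suffixes from longest down, /w/ is the first permitted one, so coda /lj/ | onset /w/.
σ2/σ3 boundary: cluster /mw/ — /mw/ is itself a permitted onset, so the whole cluster goes right; preceding coda = ∅.
So the parse is melj.we.mwqpk.
Mapping each syllable to C/V: /melj/ → CVCC, /we/ → CV, /mwqpk/ → CCVCC.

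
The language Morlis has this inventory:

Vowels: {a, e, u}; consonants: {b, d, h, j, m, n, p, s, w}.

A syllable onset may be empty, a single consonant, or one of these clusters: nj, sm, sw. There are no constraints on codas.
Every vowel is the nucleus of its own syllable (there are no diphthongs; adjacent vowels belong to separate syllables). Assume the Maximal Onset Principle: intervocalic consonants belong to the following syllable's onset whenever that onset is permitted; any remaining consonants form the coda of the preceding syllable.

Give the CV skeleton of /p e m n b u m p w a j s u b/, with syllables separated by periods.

Vowels present: e, u, a, u; each is a nucleus, giving 4 syllables.
σ1/σ2 boundary: cluster /mnb/ — the longest permitted-onset suffix is /b/; onset = /b/, preceding coda = /mn/.
σ2/σ3 boundary: cluster /mpw/ — the longest permitted-onset suffix is /w/; onset = /w/, preceding coda = /mp/.
σ3/σ4 boundary: cluster /js/ — the longest permitted-onset suffix is /s/; onset = /s/, preceding coda = /j/.
Result: pemn.bump.waj.sub.
Mapping each syllable to C/V: /pemn/ → CVCC, /bump/ → CVCC, /waj/ → CVC, /sub/ → CVC.

CVCC.CVCC.CVC.CVC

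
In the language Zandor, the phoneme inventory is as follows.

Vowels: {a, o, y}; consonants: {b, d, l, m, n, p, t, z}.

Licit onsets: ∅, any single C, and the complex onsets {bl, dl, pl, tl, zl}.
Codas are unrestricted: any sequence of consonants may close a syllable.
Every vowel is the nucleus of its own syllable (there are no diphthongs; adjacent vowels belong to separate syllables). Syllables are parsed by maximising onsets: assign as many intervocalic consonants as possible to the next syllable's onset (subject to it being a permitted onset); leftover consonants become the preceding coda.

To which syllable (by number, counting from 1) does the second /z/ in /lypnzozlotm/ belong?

3

Nuclei (vowels): y, o, o → 3 syllables.
Between /y/ (V1) and /o/ (V2): /pnz/ splits as /pn/ + /z/ (/z/ is the longest suffix that is a licit onset).
Between /o/ (V2) and /o/ (V3): /zl/ is a licit onset in full, so it all attaches to the next syllable.
Putting it together: lypn.zo.zlotm.
The second /z/ is in the onset of syllable 3 (/zlotm/).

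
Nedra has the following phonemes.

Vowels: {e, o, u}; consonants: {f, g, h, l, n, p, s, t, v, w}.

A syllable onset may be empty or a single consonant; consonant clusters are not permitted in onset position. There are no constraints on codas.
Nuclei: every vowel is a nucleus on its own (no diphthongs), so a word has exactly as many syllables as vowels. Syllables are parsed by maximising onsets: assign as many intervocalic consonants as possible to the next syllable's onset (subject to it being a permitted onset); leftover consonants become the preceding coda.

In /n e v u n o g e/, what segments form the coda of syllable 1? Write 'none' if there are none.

Vowels present: e, u, o, e; each is a nucleus, giving 4 syllables.
Between /e/ (V1) and /u/ (V2): /v/ → onset of the next syllable (single consonants are always licit onsets).
Between /u/ (V2) and /o/ (V3): /n/ → onset of the next syllable (single consonants are always licit onsets).
Between /o/ (V3) and /e/ (V4): /g/ is a single consonant, so it becomes the next onset.
Syllabification: ne.vu.no.ge.
Syllable 1 is /ne/: onset /n/, nucleus /e/, coda ∅.

none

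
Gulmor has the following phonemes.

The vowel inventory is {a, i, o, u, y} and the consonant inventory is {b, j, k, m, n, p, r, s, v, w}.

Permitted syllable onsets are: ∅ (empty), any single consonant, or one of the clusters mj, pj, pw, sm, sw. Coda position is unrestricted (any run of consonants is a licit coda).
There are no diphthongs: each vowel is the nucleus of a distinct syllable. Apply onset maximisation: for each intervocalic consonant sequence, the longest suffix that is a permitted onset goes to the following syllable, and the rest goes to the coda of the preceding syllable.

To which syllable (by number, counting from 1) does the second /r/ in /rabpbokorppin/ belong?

Vowels present: a, o, o, i; each is a nucleus, giving 4 syllables.
Between /a/ (V1) and /o/ (V2): /bpb/ — longest licit onset from the right is /b/, leaving /bp/ as coda.
Between /o/ (V2) and /o/ (V3): /k/ → onset of the next syllable (single consonants are always licit onsets).
Between /o/ (V3) and /i/ (V4): /rpp/ — longest licit onset from the right is /p/, leaving /rp/ as coda.
So the parse is rabp.bo.korp.pin.
The second /r/ is in the coda of syllable 3 (/korp/).

3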